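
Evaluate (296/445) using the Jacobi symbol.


Compute (296/445) via quadratic reciprocity:
  pull out 2: (2/445) = -1  (since 445 mod 8 = 5)
  pull out 2: (2/445) = -1  (since 445 mod 8 = 5)
  pull out 2: (2/445) = -1  (since 445 mod 8 = 5)
  reciprocity: (37/445) -> +(445/37)
  reduce: (1/37)
  (1/37) = 1
Product of signs = -1

-1


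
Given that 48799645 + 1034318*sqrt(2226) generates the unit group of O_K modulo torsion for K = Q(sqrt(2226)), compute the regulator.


epsilon = 48799645 + 1034318*sqrt(2226)
= 9.7599e+07
R = ln(9.7599e+07)
= 18.3964

18.3964


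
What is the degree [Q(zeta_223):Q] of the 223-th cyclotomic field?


The degree equals Euler's totient phi(223).
223 = 223
phi(223) = 222

222


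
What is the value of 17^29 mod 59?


p = 59 is prime and the exponent is (p-1)/2 = 29, so by Euler's criterion 17^29 = (17/59) = +1 or -1 mod 59.
Compute by square-and-multiply:
  29 = 16 + 8 + 4 + 1 (binary 11101)
  Repeated squaring mod 59: 17^1 = 17, 17^2 = 53, 17^4 = 36, 17^8 = 57, 17^16 = 4
  17^29 = 17^16 * 17^8 * 17^4 * 17^1 = 4 * 57 * 36 * 17 mod 59
    4 * 57 = 228 = 51 mod 59
    51 * 36 = 1836 = 7 mod 59
    7 * 17 = 119 = 1 mod 59
  17^29 = 1 mod 59
Result 1: 17 is a quadratic residue mod 59.
17^29 mod 59 = 1

1


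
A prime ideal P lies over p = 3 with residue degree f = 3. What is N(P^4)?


N(P^a) = p^(a*f)
= 3^(4*3)
= 3^12
= 531441

531441


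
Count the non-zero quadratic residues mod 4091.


For prime p, the number of non-zero quadratic residues is (p-1)/2.
= (4091-1)/2
= 2045

2045


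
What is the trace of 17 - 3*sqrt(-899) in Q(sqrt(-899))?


Tr(a + b*sqrt(d)) = (a + b*sqrt(d)) + (a - b*sqrt(d)) = 2a
= 2 * (17)
= 34

34


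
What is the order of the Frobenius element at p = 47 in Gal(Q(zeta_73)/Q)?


The Frobenius at p in Gal(Q(zeta_n)/Q) = (Z/nZ)* is the class of p, so its order is ord_73(47), the smallest k >= 1 with 47^k = 1 mod 73.
n = 73 = 73, phi(73) = 72; the order divides phi(n).
Divisors of 72: 1, 2, 3, 4, 6, 8, 9, 12, 18, 24, 36, 72
Repeated squaring mod 73: 47^1 = 47, 47^2 = 19, 47^4 = 69, 47^8 = 16, 47^16 = 37, 47^32 = 55, 47^64 = 32
Test divisors in increasing order:
  k=1: 47^1 = 47 mod 73
  k=2: 47^2 = 19 mod 73
  k=3: 47^3 = 19 * 47 = 17 mod 73
  k=4: 47^4 = 69 mod 73
  k=6: 47^6 = 69 * 19 = 70 mod 73
  k=8: 47^8 = 16 mod 73
  k=9: 47^9 = 16 * 47 = 22 mod 73
  k=12: 47^12 = 16 * 69 = 9 mod 73
  k=18: 47^18 = 37 * 19 = 46 mod 73
  k=24: 47^24 = 37 * 16 = 8 mod 73
  k=36: 47^36 = 55 * 69 = 72 mod 73
  k=72: 47^72 = 32 * 16 = 1 mod 73  <- first divisor giving 1
Order = 72

72


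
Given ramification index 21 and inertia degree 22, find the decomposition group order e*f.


|D_P| = e * f
= 21 * 22
= 462

462


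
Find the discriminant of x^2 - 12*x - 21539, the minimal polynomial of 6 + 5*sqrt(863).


The element 6 + 5*sqrt(863) has minimal polynomial:
x^2 - 12*x - 21539
Discriminant = (-12)^2 - 4*(-21539)
= 144 + 86156
= 86300

86300


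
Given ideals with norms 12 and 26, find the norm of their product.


N(IJ) = N(I) * N(J)
= 12 * 26
= 312

312


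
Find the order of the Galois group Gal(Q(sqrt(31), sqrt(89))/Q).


The 2 square roots of distinct primes are multiplicatively independent over Q,
so [K:Q] = 2^2 and Gal(K/Q) is isomorphic to (Z/2Z)^2.
|Gal| = 2^2 = 4

4


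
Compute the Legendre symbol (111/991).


p = 991 is prime, so compute (111/991) with the reciprocity algorithm (Jacobi-symbol steps: pull out 2s via (2/n), flip via reciprocity, reduce):
  reciprocity: (111/991) -> -(991/111)
  reduce: (103/111)
  reciprocity: (103/111) -> -(111/103)
  reduce: (8/103)
  pull out 2: (2/103) = +1  (since 103 mod 8 = 7)
  pull out 2: (2/103) = +1  (since 103 mod 8 = 7)
  pull out 2: (2/103) = +1  (since 103 mod 8 = 7)
  (1/103) = 1
Product of signs = 1
(111/991) = 1

1


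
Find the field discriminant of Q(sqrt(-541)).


For K = Q(sqrt(d)) with d squarefree: disc(K) = d if d = 1 mod 4, and disc(K) = 4d if d = 2 or 3 mod 4.
Here d = -541, and d mod 4 = 3.
d = 3 mod 4, not 1 (O_K = Z[sqrt(d)]), so disc(K) = 4d = 4 * (-541) = -2164

-2164


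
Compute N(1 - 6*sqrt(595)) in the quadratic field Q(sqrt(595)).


N(a + b*sqrt(d)) = a^2 - d*b^2
= (1)^2 - (595)*(-6)^2
= 1 - 21420
= -21419

-21419


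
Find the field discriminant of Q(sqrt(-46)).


For K = Q(sqrt(d)) with d squarefree: disc(K) = d if d = 1 mod 4, and disc(K) = 4d if d = 2 or 3 mod 4.
Here d = -46, and d mod 4 = 2.
d = 2 mod 4, not 1 (O_K = Z[sqrt(d)]), so disc(K) = 4d = 4 * (-46) = -184

-184


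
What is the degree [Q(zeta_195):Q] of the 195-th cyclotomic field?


The degree equals Euler's totient phi(195).
195 = 3 * 5 * 13
phi(195) = 96

96


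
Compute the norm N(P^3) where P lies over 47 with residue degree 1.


N(P^a) = p^(a*f)
= 47^(3*1)
= 47^3
= 103823

103823


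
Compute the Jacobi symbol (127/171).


Compute (127/171) via quadratic reciprocity:
  reciprocity: (127/171) -> -(171/127)
  reduce: (44/127)
  pull out 2: (2/127) = +1  (since 127 mod 8 = 7)
  pull out 2: (2/127) = +1  (since 127 mod 8 = 7)
  reciprocity: (11/127) -> -(127/11)
  reduce: (6/11)
  pull out 2: (2/11) = -1  (since 11 mod 8 = 3)
  reciprocity: (3/11) -> -(11/3)
  reduce: (2/3)
  pull out 2: (2/3) = -1  (since 3 mod 8 = 3)
  (1/3) = 1
Product of signs = -1

-1


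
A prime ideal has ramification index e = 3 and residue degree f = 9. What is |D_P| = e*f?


|D_P| = e * f
= 3 * 9
= 27

27


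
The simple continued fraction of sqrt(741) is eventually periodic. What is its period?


Run the CF algorithm for sqrt(741).
a_0 = floor(sqrt(741)) = 27; set m_0=0, q_0=1.
Recurrence: m' = q*a - m,  q' = (d - m'^2)/q,  a' = floor((a_0 + m')/q').
  step 1: m=27, q=12, a=4
  step 2: m=21, q=25, a=1
  step 3: m=4, q=29, a=1
  step 4: m=25, q=4, a=13
  step 5: m=27, q=3, a=18
  step 6: m=27, q=4, a=13
  step 7: m=25, q=29, a=1
  step 8: m=4, q=25, a=1
  step 9: m=21, q=12, a=4
  step 10: m=27, q=1, a=54
a_10 = 2*a_0 = 54, so the period closes here.
sqrt(741) = [27; 4, 1, 1, 13, 18, 13, 1, 1, 4, 54]
Period length = 10

10


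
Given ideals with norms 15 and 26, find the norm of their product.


N(IJ) = N(I) * N(J)
= 15 * 26
= 390

390


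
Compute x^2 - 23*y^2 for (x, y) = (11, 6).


x^2 - d*y^2
= 11^2 - 23*6^2
= 121 - 828
= -707

-707


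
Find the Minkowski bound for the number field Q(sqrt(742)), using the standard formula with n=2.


d = 742, d mod 4 = 2, so disc(K) = 4d = 2968; |disc(K)| = 2968
Real quadratic field, so n = 2, s = r2 = 0, r1 = 2
M = (n!/n^n) * (4/pi)^s * sqrt(|disc(K)|) = (2!/2^2) * (4/pi)^0 * sqrt(2968)
= 0.5 * 1.000000 * 54.479354
= 27.2397

27.2397


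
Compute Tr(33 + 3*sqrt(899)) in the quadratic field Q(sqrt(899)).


Tr(a + b*sqrt(d)) = (a + b*sqrt(d)) + (a - b*sqrt(d)) = 2a
= 2 * (33)
= 66

66


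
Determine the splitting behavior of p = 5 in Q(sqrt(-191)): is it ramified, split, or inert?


K = Q(sqrt(-191)). Since d mod 4 = 1, disc(K) = -191.
Check p | disc: -191 mod 5 = 4.
p does not divide disc. Compute Legendre symbol (d/p):
4^((5-1)/2) mod 5 = 1
(d/p) = 1, so p splits: (p) = P*P' with e=1, f=1, g=2.
Therefore p is split.

split


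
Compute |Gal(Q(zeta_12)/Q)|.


|Gal(Q(zeta_12)/Q)| = phi(12)
= 4

4


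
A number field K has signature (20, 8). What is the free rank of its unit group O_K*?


By Dirichlet's unit theorem:
rank = r1 + r2 - 1
= 20 + 8 - 1
= 27

27


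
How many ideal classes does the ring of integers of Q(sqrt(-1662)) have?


K = Q(sqrt(-1662)). d mod 4 = 2, so D = disc(K) = 4d = -6648
h(K) equals the number of primitive reduced positive-definite forms (a, b, c) = a*x^2 + b*x*y + c*y^2 with b^2 - 4ac = D,
where reduced means |b| <= a <= c, with b >= 0 whenever |b| = a or a = c, and primitive means gcd(a, b, c) = 1.
Reduced forces 3a^2 <= |D| = 6648, so 1 <= a <= 47; b must have the parity of D, and c = (b^2 - D)/(4a) must be an integer >= a.
Enumerate a = 1..47, b in [-a, a]:
  a=1: (1, 0, 1662)  [1]
  a=2: (2, 0, 831)  [1]
  a=3: (3, 0, 554)  [1]
  a=4..5: none
  a=6: (6, 0, 277)  [1]
  a=7: (7, -4, 238), (7, 4, 238)  [2]
  a=8..13: none
  a=14: (14, -4, 119), (14, 4, 119)  [2]
  a=15..16: none
  a=17: (17, -4, 98), (17, 4, 98)  [2]
  a=18..20: none
  a=21: (21, -18, 83), (21, 18, 83)  [2]
  a=22..28: none
  a=29: (29, -14, 59), (29, 14, 59)  [2]
  a=30..33: none
  a=34: (34, -4, 49), (34, 4, 49)  [2]
  a=35..36: none
  a=37: (37, -30, 51), (37, 30, 51)  [2]
  a=38..41: none
  a=42: (42, -24, 43), (42, 24, 43)  [2]
  a=43..47: none
Total reduced forms: 1 + 1 + 1 + 1 + 2 + 2 + 2 + 2 + 2 + 2 + 2 + 2 = 20
h = 20

20


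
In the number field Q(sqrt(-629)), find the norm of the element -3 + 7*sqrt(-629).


N(a + b*sqrt(d)) = a^2 - d*b^2
= (-3)^2 - (-629)*(7)^2
= 9 + 30821
= 30830

30830


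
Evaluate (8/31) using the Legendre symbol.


p = 31 is prime, so compute (8/31) with the reciprocity algorithm (Jacobi-symbol steps: pull out 2s via (2/n), flip via reciprocity, reduce):
  pull out 2: (2/31) = +1  (since 31 mod 8 = 7)
  pull out 2: (2/31) = +1  (since 31 mod 8 = 7)
  pull out 2: (2/31) = +1  (since 31 mod 8 = 7)
  (1/31) = 1
Product of signs = 1
(8/31) = 1

1


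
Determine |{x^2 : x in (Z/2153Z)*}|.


For prime p, the number of non-zero quadratic residues is (p-1)/2.
= (2153-1)/2
= 1076

1076


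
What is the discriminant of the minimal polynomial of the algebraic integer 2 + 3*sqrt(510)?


The element 2 + 3*sqrt(510) has minimal polynomial:
x^2 - 4*x - 4586
Discriminant = (-4)^2 - 4*(-4586)
= 16 + 18344
= 18360

18360


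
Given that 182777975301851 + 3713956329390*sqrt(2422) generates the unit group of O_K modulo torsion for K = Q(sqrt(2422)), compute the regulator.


epsilon = 182777975301851 + 3713956329390*sqrt(2422)
= 3.6556e+14
R = ln(3.6556e+14)
= 33.5324

33.5324


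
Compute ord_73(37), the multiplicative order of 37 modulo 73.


We want ord_73(37), the smallest k >= 1 with 37^k = 1 mod 73.
n = 73 = 73, phi(73) = 72; the order divides phi(n).
Divisors of 72: 1, 2, 3, 4, 6, 8, 9, 12, 18, 24, 36, 72
Repeated squaring mod 73: 37^1 = 37, 37^2 = 55, 37^4 = 32, 37^8 = 2, 37^16 = 4, 37^32 = 16, 37^64 = 37
Test divisors in increasing order:
  k=1: 37^1 = 37 mod 73
  k=2: 37^2 = 55 mod 73
  k=3: 37^3 = 55 * 37 = 64 mod 73
  k=4: 37^4 = 32 mod 73
  k=6: 37^6 = 32 * 55 = 8 mod 73
  k=8: 37^8 = 2 mod 73
  k=9: 37^9 = 2 * 37 = 1 mod 73  <- first divisor giving 1
Order = 9

9


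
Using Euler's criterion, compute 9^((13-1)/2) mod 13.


p = 13 is prime and the exponent is (p-1)/2 = 6, so by Euler's criterion 9^6 = (9/13) = +1 or -1 mod 13.
Compute by square-and-multiply:
  6 = 4 + 2 (binary 110)
  Repeated squaring mod 13: 9^1 = 9, 9^2 = 3, 9^4 = 9
  9^6 = 9^4 * 9^2 = 9 * 3 mod 13
    9 * 3 = 27 = 1 mod 13
  9^6 = 1 mod 13
Result 1: 9 is a quadratic residue mod 13.
9^6 mod 13 = 1

1


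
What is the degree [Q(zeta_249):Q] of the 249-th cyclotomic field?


The degree equals Euler's totient phi(249).
249 = 3 * 83
phi(249) = 164

164


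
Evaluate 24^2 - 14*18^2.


x^2 - d*y^2
= 24^2 - 14*18^2
= 576 - 4536
= -3960

-3960


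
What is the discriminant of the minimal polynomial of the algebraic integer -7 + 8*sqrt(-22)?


The element -7 + 8*sqrt(-22) has minimal polynomial:
x^2 + 14*x + 1457
Discriminant = (14)^2 - 4*(1457)
= 196 - 5828
= -5632

-5632


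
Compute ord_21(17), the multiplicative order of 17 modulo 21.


We want ord_21(17), the smallest k >= 1 with 17^k = 1 mod 21.
n = 21 = 3 * 7, phi(21) = 12; the order divides phi(n).
Divisors of 12: 1, 2, 3, 4, 6, 12
Repeated squaring mod 21: 17^1 = 17, 17^2 = 16, 17^4 = 4, 17^8 = 16
Test divisors in increasing order:
  k=1: 17^1 = 17 mod 21
  k=2: 17^2 = 16 mod 21
  k=3: 17^3 = 16 * 17 = 20 mod 21
  k=4: 17^4 = 4 mod 21
  k=6: 17^6 = 4 * 16 = 1 mod 21  <- first divisor giving 1
Order = 6

6


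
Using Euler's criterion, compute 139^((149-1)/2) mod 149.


p = 149 is prime and the exponent is (p-1)/2 = 74, so by Euler's criterion 139^74 = (139/149) = +1 or -1 mod 149.
Compute by square-and-multiply:
  74 = 64 + 8 + 2 (binary 1001010)
  Repeated squaring mod 149: 139^1 = 139, 139^2 = 100, 139^4 = 17, 139^8 = 140, 139^16 = 81, 139^32 = 5, 139^64 = 25
  139^74 = 139^64 * 139^8 * 139^2 = 25 * 140 * 100 mod 149
    25 * 140 = 3500 = 73 mod 149
    73 * 100 = 7300 = 148 mod 149
  139^74 = 148 mod 149
Result 148 = p - 1 = -1 mod 149: 139 is a quadratic non-residue mod 149. As a residue in [0, p-1] the value is 148.
139^74 mod 149 = 148

148


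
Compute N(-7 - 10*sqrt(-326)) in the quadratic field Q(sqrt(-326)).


N(a + b*sqrt(d)) = a^2 - d*b^2
= (-7)^2 - (-326)*(-10)^2
= 49 + 32600
= 32649

32649


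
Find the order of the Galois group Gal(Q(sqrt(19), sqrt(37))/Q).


The 2 square roots of distinct primes are multiplicatively independent over Q,
so [K:Q] = 2^2 and Gal(K/Q) is isomorphic to (Z/2Z)^2.
|Gal| = 2^2 = 4

4


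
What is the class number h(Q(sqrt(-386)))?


K = Q(sqrt(-386)). d mod 4 = 2, so D = disc(K) = 4d = -1544
h(K) equals the number of primitive reduced positive-definite forms (a, b, c) = a*x^2 + b*x*y + c*y^2 with b^2 - 4ac = D,
where reduced means |b| <= a <= c, with b >= 0 whenever |b| = a or a = c, and primitive means gcd(a, b, c) = 1.
Reduced forces 3a^2 <= |D| = 1544, so 1 <= a <= 22; b must have the parity of D, and c = (b^2 - D)/(4a) must be an integer >= a.
Enumerate a = 1..22, b in [-a, a]:
  a=1: (1, 0, 386)  [1]
  a=2: (2, 0, 193)  [1]
  a=3: (3, -2, 129), (3, 2, 129)  [2]
  a=4: none
  a=5: (5, -4, 78), (5, 4, 78)  [2]
  a=6: (6, -4, 65), (6, 4, 65)  [2]
  a=7..8: none
  a=9: (9, -2, 43), (9, 2, 43)  [2]
  a=10: (10, -4, 39), (10, 4, 39)  [2]
  a=11..12: none
  a=13: (13, -4, 30), (13, 4, 30)  [2]
  a=14: none
  a=15: (15, -14, 29), (15, -4, 26), (15, 4, 26), (15, 14, 29)  [4]
  a=16..17: none
  a=18: (18, -16, 25), (18, 16, 25)  [2]
  a=19..22: none
Total reduced forms: 1 + 1 + 2 + 2 + 2 + 2 + 2 + 2 + 4 + 2 = 20
h = 20

20


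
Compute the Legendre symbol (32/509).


p = 509 is prime, so compute (32/509) with the reciprocity algorithm (Jacobi-symbol steps: pull out 2s via (2/n), flip via reciprocity, reduce):
  pull out 2: (2/509) = -1  (since 509 mod 8 = 5)
  pull out 2: (2/509) = -1  (since 509 mod 8 = 5)
  pull out 2: (2/509) = -1  (since 509 mod 8 = 5)
  pull out 2: (2/509) = -1  (since 509 mod 8 = 5)
  pull out 2: (2/509) = -1  (since 509 mod 8 = 5)
  (1/509) = 1
Product of signs = -1
(32/509) = -1

-1


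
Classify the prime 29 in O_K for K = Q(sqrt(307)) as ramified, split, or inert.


K = Q(sqrt(307)). Since d mod 4 = 3, disc(K) = 1228.
Check p | disc: 1228 mod 29 = 10.
p does not divide disc. Compute Legendre symbol (d/p):
17^((29-1)/2) mod 29 = -1
(d/p) = -1, so p is inert: (p) stays prime with e=1, f=2, g=1.
Therefore p is inert.

inert


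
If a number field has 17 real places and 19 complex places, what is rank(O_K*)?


By Dirichlet's unit theorem:
rank = r1 + r2 - 1
= 17 + 19 - 1
= 35

35


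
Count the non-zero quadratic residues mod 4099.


For prime p, the number of non-zero quadratic residues is (p-1)/2.
= (4099-1)/2
= 2049

2049


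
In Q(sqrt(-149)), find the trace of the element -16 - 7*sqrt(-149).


Tr(a + b*sqrt(d)) = (a + b*sqrt(d)) + (a - b*sqrt(d)) = 2a
= 2 * (-16)
= -32

-32


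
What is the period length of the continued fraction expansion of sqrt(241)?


Run the CF algorithm for sqrt(241).
a_0 = floor(sqrt(241)) = 15; set m_0=0, q_0=1.
Recurrence: m' = q*a - m,  q' = (d - m'^2)/q,  a' = floor((a_0 + m')/q').
  step 1: m=15, q=16, a=1
  step 2: m=1, q=15, a=1
  step 3: m=14, q=3, a=9
  step 4: m=13, q=24, a=1
  step 5: m=11, q=5, a=5
  step 6: m=14, q=9, a=3
  step 7: m=13, q=8, a=3
  step 8: m=11, q=15, a=1
  step 9: m=4, q=15, a=1
  step 10: m=11, q=8, a=3
  step 11: m=13, q=9, a=3
  step 12: m=14, q=5, a=5
  step 13: m=11, q=24, a=1
  step 14: m=13, q=3, a=9
  step 15: m=14, q=15, a=1
  step 16: m=1, q=16, a=1
  step 17: m=15, q=1, a=30
a_17 = 2*a_0 = 30, so the period closes here.
sqrt(241) = [15; 1, 1, 9, 1, 5, 3, 3, 1, 1, 3, 3, 5, 1, 9, 1, 1, 30]
Period length = 17

17


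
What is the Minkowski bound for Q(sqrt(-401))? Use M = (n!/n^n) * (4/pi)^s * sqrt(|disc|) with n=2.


d = -401, d mod 4 = 3, so disc(K) = 4d = -1604; |disc(K)| = 1604
Imaginary quadratic field, so n = 2, s = r2 = 1, r1 = 0
M = (n!/n^n) * (4/pi)^s * sqrt(|disc(K)|) = (2!/2^2) * (4/pi)^1 * sqrt(1604)
= 0.5 * 1.273240 * 40.049969
= 25.4966

25.4966


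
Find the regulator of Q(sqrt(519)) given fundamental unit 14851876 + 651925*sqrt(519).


epsilon = 14851876 + 651925*sqrt(519)
= 2.9704e+07
R = ln(2.9704e+07)
= 17.2068

17.2068


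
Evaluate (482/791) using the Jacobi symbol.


Compute (482/791) via quadratic reciprocity:
  pull out 2: (2/791) = +1  (since 791 mod 8 = 7)
  reciprocity: (241/791) -> +(791/241)
  reduce: (68/241)
  pull out 2: (2/241) = +1  (since 241 mod 8 = 1)
  pull out 2: (2/241) = +1  (since 241 mod 8 = 1)
  reciprocity: (17/241) -> +(241/17)
  reduce: (3/17)
  reciprocity: (3/17) -> +(17/3)
  reduce: (2/3)
  pull out 2: (2/3) = -1  (since 3 mod 8 = 3)
  (1/3) = 1
Product of signs = -1

-1


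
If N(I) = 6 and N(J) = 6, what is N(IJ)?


N(IJ) = N(I) * N(J)
= 6 * 6
= 36

36


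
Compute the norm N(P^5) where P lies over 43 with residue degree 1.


N(P^a) = p^(a*f)
= 43^(5*1)
= 43^5
= 147008443

147008443


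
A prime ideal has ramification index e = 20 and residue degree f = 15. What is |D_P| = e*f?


|D_P| = e * f
= 20 * 15
= 300

300


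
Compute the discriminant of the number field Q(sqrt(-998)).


For K = Q(sqrt(d)) with d squarefree: disc(K) = d if d = 1 mod 4, and disc(K) = 4d if d = 2 or 3 mod 4.
Here d = -998, and d mod 4 = 2.
d = 2 mod 4, not 1 (O_K = Z[sqrt(d)]), so disc(K) = 4d = 4 * (-998) = -3992

-3992


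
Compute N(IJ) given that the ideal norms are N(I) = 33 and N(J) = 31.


N(IJ) = N(I) * N(J)
= 33 * 31
= 1023

1023


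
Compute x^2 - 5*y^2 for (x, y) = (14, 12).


x^2 - d*y^2
= 14^2 - 5*12^2
= 196 - 720
= -524

-524


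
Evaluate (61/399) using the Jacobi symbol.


Compute (61/399) via quadratic reciprocity:
  reciprocity: (61/399) -> +(399/61)
  reduce: (33/61)
  reciprocity: (33/61) -> +(61/33)
  reduce: (28/33)
  pull out 2: (2/33) = +1  (since 33 mod 8 = 1)
  pull out 2: (2/33) = +1  (since 33 mod 8 = 1)
  reciprocity: (7/33) -> +(33/7)
  reduce: (5/7)
  reciprocity: (5/7) -> +(7/5)
  reduce: (2/5)
  pull out 2: (2/5) = -1  (since 5 mod 8 = 5)
  (1/5) = 1
Product of signs = -1

-1


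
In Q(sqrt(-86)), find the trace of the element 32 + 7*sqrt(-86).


Tr(a + b*sqrt(d)) = (a + b*sqrt(d)) + (a - b*sqrt(d)) = 2a
= 2 * (32)
= 64

64


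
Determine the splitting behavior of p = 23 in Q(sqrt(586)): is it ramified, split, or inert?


K = Q(sqrt(586)). Since d mod 4 = 2, disc(K) = 2344.
Check p | disc: 2344 mod 23 = 21.
p does not divide disc. Compute Legendre symbol (d/p):
11^((23-1)/2) mod 23 = -1
(d/p) = -1, so p is inert: (p) stays prime with e=1, f=2, g=1.
Therefore p is inert.

inert


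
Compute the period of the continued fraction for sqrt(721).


Run the CF algorithm for sqrt(721).
a_0 = floor(sqrt(721)) = 26; set m_0=0, q_0=1.
Recurrence: m' = q*a - m,  q' = (d - m'^2)/q,  a' = floor((a_0 + m')/q').
  step 1: m=26, q=45, a=1
  step 2: m=19, q=8, a=5
  step 3: m=21, q=35, a=1
  step 4: m=14, q=15, a=2
  step 5: m=16, q=31, a=1
  step 6: m=15, q=16, a=2
  step 7: m=17, q=27, a=1
  step 8: m=10, q=23, a=1
  step 9: m=13, q=24, a=1
  step 10: m=11, q=25, a=1
  step 11: m=14, q=21, a=1
  step 12: m=7, q=32, a=1
  step 13: m=25, q=3, a=17
  step 14: m=26, q=15, a=3
  step 15: m=19, q=24, a=1
  step 16: m=5, q=29, a=1
  step 17: m=24, q=5, a=10
  step 18: m=26, q=9, a=5
  step 19: m=19, q=40, a=1
  step 20: m=21, q=7, a=6
  step 21: m=21, q=40, a=1
  step 22: m=19, q=9, a=5
  step 23: m=26, q=5, a=10
  step 24: m=24, q=29, a=1
  step 25: m=5, q=24, a=1
  step 26: m=19, q=15, a=3
  step 27: m=26, q=3, a=17
  step 28: m=25, q=32, a=1
  step 29: m=7, q=21, a=1
  step 30: m=14, q=25, a=1
  step 31: m=11, q=24, a=1
  step 32: m=13, q=23, a=1
  step 33: m=10, q=27, a=1
  step 34: m=17, q=16, a=2
  step 35: m=15, q=31, a=1
  step 36: m=16, q=15, a=2
  step 37: m=14, q=35, a=1
  step 38: m=21, q=8, a=5
  step 39: m=19, q=45, a=1
  step 40: m=26, q=1, a=52
a_40 = 2*a_0 = 52, so the period closes here.
sqrt(721) = [26; 1, 5, 1, 2, 1, 2, 1, 1, 1, 1, 1, 1, 17, 3, 1, 1, 10, 5, 1, 6, 1, 5, 10, 1, 1, 3, 17, 1, 1, 1, 1, 1, 1, 2, 1, 2, 1, 5, 1, 52]
Period length = 40

40


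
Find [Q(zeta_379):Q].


The degree equals Euler's totient phi(379).
379 = 379
phi(379) = 378

378


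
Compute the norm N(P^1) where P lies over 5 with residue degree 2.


N(P^a) = p^(a*f)
= 5^(1*2)
= 5^2
= 25

25


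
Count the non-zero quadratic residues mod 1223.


For prime p, the number of non-zero quadratic residues is (p-1)/2.
= (1223-1)/2
= 611

611


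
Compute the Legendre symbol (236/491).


p = 491 is prime, so compute (236/491) with the reciprocity algorithm (Jacobi-symbol steps: pull out 2s via (2/n), flip via reciprocity, reduce):
  pull out 2: (2/491) = -1  (since 491 mod 8 = 3)
  pull out 2: (2/491) = -1  (since 491 mod 8 = 3)
  reciprocity: (59/491) -> -(491/59)
  reduce: (19/59)
  reciprocity: (19/59) -> -(59/19)
  reduce: (2/19)
  pull out 2: (2/19) = -1  (since 19 mod 8 = 3)
  (1/19) = 1
Product of signs = -1
(236/491) = -1

-1


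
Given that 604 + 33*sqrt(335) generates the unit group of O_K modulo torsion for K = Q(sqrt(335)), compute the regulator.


epsilon = 604 + 33*sqrt(335)
= 1207.9992
R = ln(1207.9992)
= 7.0967

7.0967


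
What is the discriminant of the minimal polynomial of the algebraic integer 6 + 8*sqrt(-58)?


The element 6 + 8*sqrt(-58) has minimal polynomial:
x^2 - 12*x + 3748
Discriminant = (-12)^2 - 4*(3748)
= 144 - 14992
= -14848

-14848


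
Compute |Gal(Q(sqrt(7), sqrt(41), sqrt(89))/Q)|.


The 3 square roots of distinct primes are multiplicatively independent over Q,
so [K:Q] = 2^3 and Gal(K/Q) is isomorphic to (Z/2Z)^3.
|Gal| = 2^3 = 8

8


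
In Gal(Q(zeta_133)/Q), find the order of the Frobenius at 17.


The Frobenius at p in Gal(Q(zeta_n)/Q) = (Z/nZ)* is the class of p, so its order is ord_133(17), the smallest k >= 1 with 17^k = 1 mod 133.
n = 133 = 7 * 19, phi(133) = 108; the order divides phi(n).
Divisors of 108: 1, 2, 3, 4, 6, 9, 12, 18, 27, 36, 54, 108
Repeated squaring mod 133: 17^1 = 17, 17^2 = 23, 17^4 = 130, 17^8 = 9, 17^16 = 81, 17^32 = 44, 17^64 = 74
Test divisors in increasing order:
  k=1: 17^1 = 17 mod 133
  k=2: 17^2 = 23 mod 133
  k=3: 17^3 = 23 * 17 = 125 mod 133
  k=4: 17^4 = 130 mod 133
  k=6: 17^6 = 130 * 23 = 64 mod 133
  k=9: 17^9 = 9 * 17 = 20 mod 133
  k=12: 17^12 = 9 * 130 = 106 mod 133
  k=18: 17^18 = 81 * 23 = 1 mod 133  <- first divisor giving 1
Order = 18

18


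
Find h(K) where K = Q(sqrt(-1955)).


K = Q(sqrt(-1955)). d mod 4 = 1, so D = disc(K) = d = -1955
h(K) equals the number of primitive reduced positive-definite forms (a, b, c) = a*x^2 + b*x*y + c*y^2 with b^2 - 4ac = D,
where reduced means |b| <= a <= c, with b >= 0 whenever |b| = a or a = c, and primitive means gcd(a, b, c) = 1.
Reduced forces 3a^2 <= |D| = 1955, so 1 <= a <= 25; b must have the parity of D, and c = (b^2 - D)/(4a) must be an integer >= a.
Enumerate a = 1..25, b in [-a, a]:
  a=1: (1, 1, 489)  [1]
  a=2: none
  a=3: (3, -1, 163), (3, 1, 163)  [2]
  a=4: none
  a=5: (5, 5, 99)  [1]
  a=6..8: none
  a=9: (9, -5, 55), (9, 5, 55)  [2]
  a=10: none
  a=11: (11, -5, 45), (11, 5, 45)  [2]
  a=12..14: none
  a=15: (15, -5, 33), (15, 5, 33)  [2]
  a=16: none
  a=17: (17, 17, 33)  [1]
  a=18..22: none
  a=23: (23, 23, 27)  [1]
  a=24..25: none
Total reduced forms: 1 + 2 + 1 + 2 + 2 + 2 + 1 + 1 = 12
h = 12

12


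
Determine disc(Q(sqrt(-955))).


For K = Q(sqrt(d)) with d squarefree: disc(K) = d if d = 1 mod 4, and disc(K) = 4d if d = 2 or 3 mod 4.
Here d = -955, and d mod 4 = 1.
d = 1 mod 4 (O_K = Z[(1+sqrt(d))/2]), so disc(K) = d = -955

-955


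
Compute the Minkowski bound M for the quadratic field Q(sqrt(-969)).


d = -969, d mod 4 = 3, so disc(K) = 4d = -3876; |disc(K)| = 3876
Imaginary quadratic field, so n = 2, s = r2 = 1, r1 = 0
M = (n!/n^n) * (4/pi)^s * sqrt(|disc(K)|) = (2!/2^2) * (4/pi)^1 * sqrt(3876)
= 0.5 * 1.273240 * 62.257530
= 39.6344

39.6344


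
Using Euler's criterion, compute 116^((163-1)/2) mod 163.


p = 163 is prime and the exponent is (p-1)/2 = 81, so by Euler's criterion 116^81 = (116/163) = +1 or -1 mod 163.
Compute by square-and-multiply:
  81 = 64 + 16 + 1 (binary 1010001)
  Repeated squaring mod 163: 116^1 = 116, 116^2 = 90, 116^4 = 113, 116^8 = 55, 116^16 = 91, 116^32 = 131, 116^64 = 46
  116^81 = 116^64 * 116^16 * 116^1 = 46 * 91 * 116 mod 163
    46 * 91 = 4186 = 111 mod 163
    111 * 116 = 12876 = 162 mod 163
  116^81 = 162 mod 163
Result 162 = p - 1 = -1 mod 163: 116 is a quadratic non-residue mod 163. As a residue in [0, p-1] the value is 162.
116^81 mod 163 = 162

162


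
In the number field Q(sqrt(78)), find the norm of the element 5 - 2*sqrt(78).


N(a + b*sqrt(d)) = a^2 - d*b^2
= (5)^2 - (78)*(-2)^2
= 25 - 312
= -287

-287


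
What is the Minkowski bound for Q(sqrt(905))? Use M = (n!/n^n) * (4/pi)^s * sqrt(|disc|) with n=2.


d = 905, d mod 4 = 1, so disc(K) = d = 905; |disc(K)| = 905
Real quadratic field, so n = 2, s = r2 = 0, r1 = 2
M = (n!/n^n) * (4/pi)^s * sqrt(|disc(K)|) = (2!/2^2) * (4/pi)^0 * sqrt(905)
= 0.5 * 1.000000 * 30.083218
= 15.0416

15.0416


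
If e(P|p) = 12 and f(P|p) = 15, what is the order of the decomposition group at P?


|D_P| = e * f
= 12 * 15
= 180

180


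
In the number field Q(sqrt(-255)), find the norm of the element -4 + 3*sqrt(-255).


N(a + b*sqrt(d)) = a^2 - d*b^2
= (-4)^2 - (-255)*(3)^2
= 16 + 2295
= 2311

2311


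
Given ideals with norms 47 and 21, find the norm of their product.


N(IJ) = N(I) * N(J)
= 47 * 21
= 987

987


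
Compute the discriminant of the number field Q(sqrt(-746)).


For K = Q(sqrt(d)) with d squarefree: disc(K) = d if d = 1 mod 4, and disc(K) = 4d if d = 2 or 3 mod 4.
Here d = -746, and d mod 4 = 2.
d = 2 mod 4, not 1 (O_K = Z[sqrt(d)]), so disc(K) = 4d = 4 * (-746) = -2984

-2984


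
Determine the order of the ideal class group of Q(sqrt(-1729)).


K = Q(sqrt(-1729)). d mod 4 = 3, so D = disc(K) = 4d = -6916
h(K) equals the number of primitive reduced positive-definite forms (a, b, c) = a*x^2 + b*x*y + c*y^2 with b^2 - 4ac = D,
where reduced means |b| <= a <= c, with b >= 0 whenever |b| = a or a = c, and primitive means gcd(a, b, c) = 1.
Reduced forces 3a^2 <= |D| = 6916, so 1 <= a <= 48; b must have the parity of D, and c = (b^2 - D)/(4a) must be an integer >= a.
Enumerate a = 1..48, b in [-a, a]:
  a=1: (1, 0, 1729)  [1]
  a=2: (2, 2, 865)  [1]
  a=3..4: none
  a=5: (5, -2, 346), (5, 2, 346)  [2]
  a=6: none
  a=7: (7, 0, 247)  [1]
  a=8..9: none
  a=10: (10, -2, 173), (10, 2, 173)  [2]
  a=11: (11, -6, 158), (11, 6, 158)  [2]
  a=12: none
  a=13: (13, 0, 133)  [1]
  a=14: (14, 14, 127)  [1]
  a=15..18: none
  a=19: (19, 0, 91)  [1]
  a=20..21: none
  a=22: (22, -6, 79), (22, 6, 79)  [2]
  a=23..24: none
  a=25: (25, -22, 74), (25, 22, 74)  [2]
  a=26: (26, 26, 73)  [1]
  a=27..30: none
  a=31: (31, -20, 59), (31, 20, 59)  [2]
  a=32..34: none
  a=35: (35, -28, 55), (35, 28, 55)  [2]
  a=36: none
  a=37: (37, -22, 50), (37, 22, 50)  [2]
  a=38: (38, 38, 55)  [1]
  a=39..48: none
Total reduced forms: 1 + 1 + 2 + 1 + 2 + 2 + 1 + 1 + 1 + 2 + 2 + 1 + 2 + 2 + 2 + 1 = 24
h = 24

24


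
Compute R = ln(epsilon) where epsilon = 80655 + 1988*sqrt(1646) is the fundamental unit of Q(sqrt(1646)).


epsilon = 80655 + 1988*sqrt(1646)
= 161310.0000
R = ln(161310.0000)
= 11.9911

11.9911


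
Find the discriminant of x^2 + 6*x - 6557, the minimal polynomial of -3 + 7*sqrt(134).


The element -3 + 7*sqrt(134) has minimal polynomial:
x^2 + 6*x - 6557
Discriminant = (6)^2 - 4*(-6557)
= 36 + 26228
= 26264

26264


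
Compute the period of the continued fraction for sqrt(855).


Run the CF algorithm for sqrt(855).
a_0 = floor(sqrt(855)) = 29; set m_0=0, q_0=1.
Recurrence: m' = q*a - m,  q' = (d - m'^2)/q,  a' = floor((a_0 + m')/q').
  step 1: m=29, q=14, a=4
  step 2: m=27, q=9, a=6
  step 3: m=27, q=14, a=4
  step 4: m=29, q=1, a=58
a_4 = 2*a_0 = 58, so the period closes here.
sqrt(855) = [29; 4, 6, 4, 58]
Period length = 4

4


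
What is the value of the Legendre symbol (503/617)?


p = 617 is prime, so compute (503/617) with the reciprocity algorithm (Jacobi-symbol steps: pull out 2s via (2/n), flip via reciprocity, reduce):
  reciprocity: (503/617) -> +(617/503)
  reduce: (114/503)
  pull out 2: (2/503) = +1  (since 503 mod 8 = 7)
  reciprocity: (57/503) -> +(503/57)
  reduce: (47/57)
  reciprocity: (47/57) -> +(57/47)
  reduce: (10/47)
  pull out 2: (2/47) = +1  (since 47 mod 8 = 7)
  reciprocity: (5/47) -> +(47/5)
  reduce: (2/5)
  pull out 2: (2/5) = -1  (since 5 mod 8 = 5)
  (1/5) = 1
Product of signs = -1
(503/617) = -1

-1


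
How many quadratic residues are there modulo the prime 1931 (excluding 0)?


For prime p, the number of non-zero quadratic residues is (p-1)/2.
= (1931-1)/2
= 965

965


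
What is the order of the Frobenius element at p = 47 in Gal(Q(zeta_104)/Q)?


The Frobenius at p in Gal(Q(zeta_n)/Q) = (Z/nZ)* is the class of p, so its order is ord_104(47), the smallest k >= 1 with 47^k = 1 mod 104.
n = 104 = 2^3 * 13, phi(104) = 48; the order divides phi(n).
Divisors of 48: 1, 2, 3, 4, 6, 8, 12, 16, 24, 48
Repeated squaring mod 104: 47^1 = 47, 47^2 = 25, 47^4 = 1, 47^8 = 1, 47^16 = 1, 47^32 = 1
Test divisors in increasing order:
  k=1: 47^1 = 47 mod 104
  k=2: 47^2 = 25 mod 104
  k=3: 47^3 = 25 * 47 = 31 mod 104
  k=4: 47^4 = 1 mod 104  <- first divisor giving 1
Order = 4

4


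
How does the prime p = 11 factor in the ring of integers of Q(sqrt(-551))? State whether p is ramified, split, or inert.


K = Q(sqrt(-551)). Since d mod 4 = 1, disc(K) = -551.
Check p | disc: -551 mod 11 = 10.
p does not divide disc. Compute Legendre symbol (d/p):
10^((11-1)/2) mod 11 = -1
(d/p) = -1, so p is inert: (p) stays prime with e=1, f=2, g=1.
Therefore p is inert.

inert


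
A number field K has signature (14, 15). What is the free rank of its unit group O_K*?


By Dirichlet's unit theorem:
rank = r1 + r2 - 1
= 14 + 15 - 1
= 28

28


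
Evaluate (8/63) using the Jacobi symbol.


Compute (8/63) via quadratic reciprocity:
  pull out 2: (2/63) = +1  (since 63 mod 8 = 7)
  pull out 2: (2/63) = +1  (since 63 mod 8 = 7)
  pull out 2: (2/63) = +1  (since 63 mod 8 = 7)
  (1/63) = 1
Product of signs = 1

1


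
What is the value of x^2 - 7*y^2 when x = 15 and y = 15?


x^2 - d*y^2
= 15^2 - 7*15^2
= 225 - 1575
= -1350

-1350


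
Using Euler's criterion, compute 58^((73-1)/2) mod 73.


p = 73 is prime and the exponent is (p-1)/2 = 36, so by Euler's criterion 58^36 = (58/73) = +1 or -1 mod 73.
Compute by square-and-multiply:
  36 = 32 + 4 (binary 100100)
  Repeated squaring mod 73: 58^1 = 58, 58^2 = 6, 58^4 = 36, 58^8 = 55, 58^16 = 32, 58^32 = 2
  58^36 = 58^32 * 58^4 = 2 * 36 mod 73
    2 * 36 = 72 = 72 mod 73
  58^36 = 72 mod 73
Result 72 = p - 1 = -1 mod 73: 58 is a quadratic non-residue mod 73. As a residue in [0, p-1] the value is 72.
58^36 mod 73 = 72

72


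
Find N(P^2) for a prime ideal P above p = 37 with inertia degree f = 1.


N(P^a) = p^(a*f)
= 37^(2*1)
= 37^2
= 1369

1369


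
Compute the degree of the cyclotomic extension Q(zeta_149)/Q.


The degree equals Euler's totient phi(149).
149 = 149
phi(149) = 148

148


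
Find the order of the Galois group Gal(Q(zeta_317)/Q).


|Gal(Q(zeta_317)/Q)| = phi(317)
= 316

316


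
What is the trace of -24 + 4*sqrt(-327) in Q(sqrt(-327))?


Tr(a + b*sqrt(d)) = (a + b*sqrt(d)) + (a - b*sqrt(d)) = 2a
= 2 * (-24)
= -48

-48


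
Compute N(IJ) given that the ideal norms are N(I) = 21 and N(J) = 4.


N(IJ) = N(I) * N(J)
= 21 * 4
= 84

84


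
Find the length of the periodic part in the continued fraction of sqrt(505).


Run the CF algorithm for sqrt(505).
a_0 = floor(sqrt(505)) = 22; set m_0=0, q_0=1.
Recurrence: m' = q*a - m,  q' = (d - m'^2)/q,  a' = floor((a_0 + m')/q').
  step 1: m=22, q=21, a=2
  step 2: m=20, q=5, a=8
  step 3: m=20, q=21, a=2
  step 4: m=22, q=1, a=44
a_4 = 2*a_0 = 44, so the period closes here.
sqrt(505) = [22; 2, 8, 2, 44]
Period length = 4

4


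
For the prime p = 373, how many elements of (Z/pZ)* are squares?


For prime p, the number of non-zero quadratic residues is (p-1)/2.
= (373-1)/2
= 186

186


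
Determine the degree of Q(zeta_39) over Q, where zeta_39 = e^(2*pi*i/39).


The degree equals Euler's totient phi(39).
39 = 3 * 13
phi(39) = 24

24


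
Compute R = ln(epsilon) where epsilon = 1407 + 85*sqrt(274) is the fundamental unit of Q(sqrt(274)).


epsilon = 1407 + 85*sqrt(274)
= 2814.0004
R = ln(2814.0004)
= 7.9424

7.9424


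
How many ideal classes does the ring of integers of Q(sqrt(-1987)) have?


K = Q(sqrt(-1987)). d mod 4 = 1, so D = disc(K) = d = -1987
h(K) equals the number of primitive reduced positive-definite forms (a, b, c) = a*x^2 + b*x*y + c*y^2 with b^2 - 4ac = D,
where reduced means |b| <= a <= c, with b >= 0 whenever |b| = a or a = c, and primitive means gcd(a, b, c) = 1.
Reduced forces 3a^2 <= |D| = 1987, so 1 <= a <= 25; b must have the parity of D, and c = (b^2 - D)/(4a) must be an integer >= a.
Enumerate a = 1..25, b in [-a, a]:
  a=1: (1, 1, 497)  [1]
  a=2..6: none
  a=7: (7, -1, 71), (7, 1, 71)  [2]
  a=8..10: none
  a=11: (11, -9, 47), (11, 9, 47)  [2]
  a=12..16: none
  a=17: (17, -11, 31), (17, 11, 31)  [2]
  a=18..25: none
Total reduced forms: 1 + 2 + 2 + 2 = 7
h = 7

7


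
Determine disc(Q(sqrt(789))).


For K = Q(sqrt(d)) with d squarefree: disc(K) = d if d = 1 mod 4, and disc(K) = 4d if d = 2 or 3 mod 4.
Here d = 789, and d mod 4 = 1.
d = 1 mod 4 (O_K = Z[(1+sqrt(d))/2]), so disc(K) = d = 789

789


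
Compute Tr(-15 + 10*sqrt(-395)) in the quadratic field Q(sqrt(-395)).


Tr(a + b*sqrt(d)) = (a + b*sqrt(d)) + (a - b*sqrt(d)) = 2a
= 2 * (-15)
= -30

-30


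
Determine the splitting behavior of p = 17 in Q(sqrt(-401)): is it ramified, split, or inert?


K = Q(sqrt(-401)). Since d mod 4 = 3, disc(K) = -1604.
Check p | disc: -1604 mod 17 = 11.
p does not divide disc. Compute Legendre symbol (d/p):
7^((17-1)/2) mod 17 = -1
(d/p) = -1, so p is inert: (p) stays prime with e=1, f=2, g=1.
Therefore p is inert.

inert


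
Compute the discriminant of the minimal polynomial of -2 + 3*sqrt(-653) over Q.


The element -2 + 3*sqrt(-653) has minimal polynomial:
x^2 + 4*x + 5881
Discriminant = (4)^2 - 4*(5881)
= 16 - 23524
= -23508

-23508


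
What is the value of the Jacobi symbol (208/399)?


Compute (208/399) via quadratic reciprocity:
  pull out 2: (2/399) = +1  (since 399 mod 8 = 7)
  pull out 2: (2/399) = +1  (since 399 mod 8 = 7)
  pull out 2: (2/399) = +1  (since 399 mod 8 = 7)
  pull out 2: (2/399) = +1  (since 399 mod 8 = 7)
  reciprocity: (13/399) -> +(399/13)
  reduce: (9/13)
  reciprocity: (9/13) -> +(13/9)
  reduce: (4/9)
  pull out 2: (2/9) = +1  (since 9 mod 8 = 1)
  pull out 2: (2/9) = +1  (since 9 mod 8 = 1)
  (1/9) = 1
Product of signs = 1

1


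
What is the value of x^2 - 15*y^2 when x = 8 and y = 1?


x^2 - d*y^2
= 8^2 - 15*1^2
= 64 - 15
= 49

49


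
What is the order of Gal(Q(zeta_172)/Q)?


|Gal(Q(zeta_172)/Q)| = phi(172)
= 84

84


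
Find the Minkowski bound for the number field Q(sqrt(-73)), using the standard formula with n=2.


d = -73, d mod 4 = 3, so disc(K) = 4d = -292; |disc(K)| = 292
Imaginary quadratic field, so n = 2, s = r2 = 1, r1 = 0
M = (n!/n^n) * (4/pi)^s * sqrt(|disc(K)|) = (2!/2^2) * (4/pi)^1 * sqrt(292)
= 0.5 * 1.273240 * 17.088007
= 10.8786

10.8786


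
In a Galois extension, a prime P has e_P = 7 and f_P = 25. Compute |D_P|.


|D_P| = e * f
= 7 * 25
= 175

175


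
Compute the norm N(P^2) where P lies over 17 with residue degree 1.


N(P^a) = p^(a*f)
= 17^(2*1)
= 17^2
= 289

289


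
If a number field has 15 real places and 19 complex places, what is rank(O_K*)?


By Dirichlet's unit theorem:
rank = r1 + r2 - 1
= 15 + 19 - 1
= 33

33


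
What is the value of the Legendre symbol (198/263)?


p = 263 is prime, so compute (198/263) with the reciprocity algorithm (Jacobi-symbol steps: pull out 2s via (2/n), flip via reciprocity, reduce):
  pull out 2: (2/263) = +1  (since 263 mod 8 = 7)
  reciprocity: (99/263) -> -(263/99)
  reduce: (65/99)
  reciprocity: (65/99) -> +(99/65)
  reduce: (34/65)
  pull out 2: (2/65) = +1  (since 65 mod 8 = 1)
  reciprocity: (17/65) -> +(65/17)
  reduce: (14/17)
  pull out 2: (2/17) = +1  (since 17 mod 8 = 1)
  reciprocity: (7/17) -> +(17/7)
  reduce: (3/7)
  reciprocity: (3/7) -> -(7/3)
  reduce: (1/3)
  (1/3) = 1
Product of signs = 1
(198/263) = 1

1


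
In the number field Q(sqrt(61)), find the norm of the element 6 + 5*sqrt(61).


N(a + b*sqrt(d)) = a^2 - d*b^2
= (6)^2 - (61)*(5)^2
= 36 - 1525
= -1489

-1489


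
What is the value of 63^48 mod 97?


p = 97 is prime and the exponent is (p-1)/2 = 48, so by Euler's criterion 63^48 = (63/97) = +1 or -1 mod 97.
Compute by square-and-multiply:
  48 = 32 + 16 (binary 110000)
  Repeated squaring mod 97: 63^1 = 63, 63^2 = 89, 63^4 = 64, 63^8 = 22, 63^16 = 96, 63^32 = 1
  63^48 = 63^32 * 63^16 = 1 * 96 mod 97
    1 * 96 = 96 = 96 mod 97
  63^48 = 96 mod 97
Result 96 = p - 1 = -1 mod 97: 63 is a quadratic non-residue mod 97. As a residue in [0, p-1] the value is 96.
63^48 mod 97 = 96

96


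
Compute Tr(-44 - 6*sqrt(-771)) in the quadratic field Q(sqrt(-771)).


Tr(a + b*sqrt(d)) = (a + b*sqrt(d)) + (a - b*sqrt(d)) = 2a
= 2 * (-44)
= -88

-88


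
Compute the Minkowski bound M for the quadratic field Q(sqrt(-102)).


d = -102, d mod 4 = 2, so disc(K) = 4d = -408; |disc(K)| = 408
Imaginary quadratic field, so n = 2, s = r2 = 1, r1 = 0
M = (n!/n^n) * (4/pi)^s * sqrt(|disc(K)|) = (2!/2^2) * (4/pi)^1 * sqrt(408)
= 0.5 * 1.273240 * 20.199010
= 12.8591

12.8591


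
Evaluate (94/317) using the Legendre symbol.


p = 317 is prime, so compute (94/317) with the reciprocity algorithm (Jacobi-symbol steps: pull out 2s via (2/n), flip via reciprocity, reduce):
  pull out 2: (2/317) = -1  (since 317 mod 8 = 5)
  reciprocity: (47/317) -> +(317/47)
  reduce: (35/47)
  reciprocity: (35/47) -> -(47/35)
  reduce: (12/35)
  pull out 2: (2/35) = -1  (since 35 mod 8 = 3)
  pull out 2: (2/35) = -1  (since 35 mod 8 = 3)
  reciprocity: (3/35) -> -(35/3)
  reduce: (2/3)
  pull out 2: (2/3) = -1  (since 3 mod 8 = 3)
  (1/3) = 1
Product of signs = 1
(94/317) = 1

1


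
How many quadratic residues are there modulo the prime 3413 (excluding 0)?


For prime p, the number of non-zero quadratic residues is (p-1)/2.
= (3413-1)/2
= 1706

1706


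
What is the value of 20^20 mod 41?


p = 41 is prime and the exponent is (p-1)/2 = 20, so by Euler's criterion 20^20 = (20/41) = +1 or -1 mod 41.
Compute by square-and-multiply:
  20 = 16 + 4 (binary 10100)
  Repeated squaring mod 41: 20^1 = 20, 20^2 = 31, 20^4 = 18, 20^8 = 37, 20^16 = 16
  20^20 = 20^16 * 20^4 = 16 * 18 mod 41
    16 * 18 = 288 = 1 mod 41
  20^20 = 1 mod 41
Result 1: 20 is a quadratic residue mod 41.
20^20 mod 41 = 1

1


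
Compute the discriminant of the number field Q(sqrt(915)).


For K = Q(sqrt(d)) with d squarefree: disc(K) = d if d = 1 mod 4, and disc(K) = 4d if d = 2 or 3 mod 4.
Here d = 915, and d mod 4 = 3.
d = 3 mod 4, not 1 (O_K = Z[sqrt(d)]), so disc(K) = 4d = 4 * (915) = 3660

3660


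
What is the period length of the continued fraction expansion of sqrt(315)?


Run the CF algorithm for sqrt(315).
a_0 = floor(sqrt(315)) = 17; set m_0=0, q_0=1.
Recurrence: m' = q*a - m,  q' = (d - m'^2)/q,  a' = floor((a_0 + m')/q').
  step 1: m=17, q=26, a=1
  step 2: m=9, q=9, a=2
  step 3: m=9, q=26, a=1
  step 4: m=17, q=1, a=34
a_4 = 2*a_0 = 34, so the period closes here.
sqrt(315) = [17; 1, 2, 1, 34]
Period length = 4

4
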